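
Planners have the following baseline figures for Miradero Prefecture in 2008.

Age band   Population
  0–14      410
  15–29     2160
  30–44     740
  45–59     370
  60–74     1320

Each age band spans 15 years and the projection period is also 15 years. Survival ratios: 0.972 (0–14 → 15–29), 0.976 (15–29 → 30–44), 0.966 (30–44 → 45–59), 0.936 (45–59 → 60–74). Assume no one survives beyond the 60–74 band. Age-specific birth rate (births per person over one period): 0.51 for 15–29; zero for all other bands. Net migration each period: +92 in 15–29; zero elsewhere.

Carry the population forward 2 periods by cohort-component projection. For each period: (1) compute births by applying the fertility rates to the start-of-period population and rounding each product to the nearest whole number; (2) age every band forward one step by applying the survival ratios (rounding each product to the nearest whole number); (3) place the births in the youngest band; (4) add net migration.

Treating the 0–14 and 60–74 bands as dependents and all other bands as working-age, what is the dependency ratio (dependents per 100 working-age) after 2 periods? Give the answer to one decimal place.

— Period 1 —
Births: 2160 * 0.51 = 1102
15–29: 410 * 0.972 = 399
30–44: 2160 * 0.976 = 2108
45–59: 740 * 0.966 = 715
60–74: 370 * 0.936 = 346
Net migration: 15–29 + 92 → 491
Population now: 0–14=1102, 15–29=491, 30–44=2108, 45–59=715, 60–74=346
— Period 2 —
Births: 491 * 0.51 = 250
15–29: 1102 * 0.972 = 1071
30–44: 491 * 0.976 = 479
45–59: 2108 * 0.966 = 2036
60–74: 715 * 0.936 = 669
Net migration: 15–29 + 92 → 1163
Population now: 0–14=250, 15–29=1163, 30–44=479, 45–59=2036, 60–74=669
Dependents (band 0–14 + band 60–74) = 250 + 669 = 919; working-age = 3678; ratio = 919/3678 × 100 = 25.0

25.0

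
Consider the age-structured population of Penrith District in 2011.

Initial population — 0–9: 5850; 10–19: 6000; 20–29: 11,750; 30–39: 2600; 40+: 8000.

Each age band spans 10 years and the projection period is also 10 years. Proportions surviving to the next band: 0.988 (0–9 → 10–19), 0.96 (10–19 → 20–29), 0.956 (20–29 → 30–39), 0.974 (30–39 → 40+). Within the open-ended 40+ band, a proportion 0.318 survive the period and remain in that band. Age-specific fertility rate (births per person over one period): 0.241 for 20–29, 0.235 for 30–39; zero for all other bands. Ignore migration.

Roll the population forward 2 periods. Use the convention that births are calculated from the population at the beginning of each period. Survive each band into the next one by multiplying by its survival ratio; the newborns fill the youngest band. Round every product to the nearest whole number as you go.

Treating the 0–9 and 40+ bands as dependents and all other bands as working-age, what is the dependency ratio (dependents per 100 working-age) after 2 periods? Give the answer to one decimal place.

Let band 1 be 0–9 through band 5 = 40+.
Period 1:
Births: 11750 × 0.241 = 2832, 2600 × 0.235 = 611 — total 3443
Band 2: 5850 × 0.988 = 5780
Band 3: 6000 × 0.96 = 5760
Band 4: 11750 × 0.956 = 11233
Band 5: 2600 × 0.974 + 8000 × 0.318 = 2532 + 2544 = 5076
End of period: [3443, 5780, 5760, 11233, 5076]
Period 2:
Births: 5760 × 0.241 = 1388, 11233 × 0.235 = 2640 — total 4028
Band 2: 3443 × 0.988 = 3402
Band 3: 5780 × 0.96 = 5549
Band 4: 5760 × 0.956 = 5507
Band 5: 11233 × 0.974 + 5076 × 0.318 = 10941 + 1614 = 12555
End of period: [4028, 3402, 5549, 5507, 12555]
Dependents (band 0–9 + band 40+) = 4028 + 12555 = 16583; working-age = 14458; ratio = 16583/14458 × 100 = 114.7

114.7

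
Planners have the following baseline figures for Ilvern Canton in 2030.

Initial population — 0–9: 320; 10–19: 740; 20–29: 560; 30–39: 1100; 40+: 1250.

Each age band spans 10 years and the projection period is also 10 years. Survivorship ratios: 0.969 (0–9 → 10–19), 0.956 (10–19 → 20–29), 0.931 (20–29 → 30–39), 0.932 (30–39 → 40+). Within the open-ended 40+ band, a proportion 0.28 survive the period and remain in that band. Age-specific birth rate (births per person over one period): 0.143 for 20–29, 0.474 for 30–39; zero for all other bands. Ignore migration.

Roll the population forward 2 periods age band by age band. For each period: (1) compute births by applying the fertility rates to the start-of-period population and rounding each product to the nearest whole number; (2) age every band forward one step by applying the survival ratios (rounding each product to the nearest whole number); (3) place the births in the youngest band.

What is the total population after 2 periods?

2755

(Groups numbered youngest = 1 to oldest = 5.)
[period 1]
Births: 560 × 0.143 = 80  |  1100 × 0.474 = 521 → 601
Group 2: 320 × 0.969 = 310
Group 3: 740 × 0.956 = 707
Group 4: 560 × 0.931 = 521
Group 5: 1100 × 0.932 + 1250 × 0.28 = 1025 + 350 = 1375
→ [601, 310, 707, 521, 1375]
[period 2]
Births: 707 × 0.143 = 101  |  521 × 0.474 = 247 → 348
Group 2: 601 × 0.969 = 582
Group 3: 310 × 0.956 = 296
Group 4: 707 × 0.931 = 658
Group 5: 521 × 0.932 + 1375 × 0.28 = 486 + 385 = 871
→ [348, 582, 296, 658, 871]
Total after period 2: 348 + 582 + 296 + 658 + 871 = 2755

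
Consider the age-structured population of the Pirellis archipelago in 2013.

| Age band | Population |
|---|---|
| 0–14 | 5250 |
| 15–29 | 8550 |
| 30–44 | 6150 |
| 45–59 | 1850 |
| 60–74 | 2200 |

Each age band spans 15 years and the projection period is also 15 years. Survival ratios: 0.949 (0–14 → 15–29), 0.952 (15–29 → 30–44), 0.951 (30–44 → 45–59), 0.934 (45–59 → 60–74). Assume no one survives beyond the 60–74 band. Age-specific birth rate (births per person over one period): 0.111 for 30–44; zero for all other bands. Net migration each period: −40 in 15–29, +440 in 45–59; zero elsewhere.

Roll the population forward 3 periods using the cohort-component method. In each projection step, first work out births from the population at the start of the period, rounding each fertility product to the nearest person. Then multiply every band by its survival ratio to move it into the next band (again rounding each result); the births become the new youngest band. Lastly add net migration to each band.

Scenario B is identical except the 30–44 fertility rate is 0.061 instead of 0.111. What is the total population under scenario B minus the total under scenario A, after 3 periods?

-899

— Period 1 —
Births: 6150 × 0.111 = 683
15–29: 5250 × 0.949 = 4982
30–44: 8550 × 0.952 = 8140
45–59: 6150 × 0.951 = 5849
60–74: 1850 × 0.934 = 1728
Net migration: 15–29 − 40 → 4942; 45–59 + 440 → 6289
End of period: [683, 4942, 8140, 6289, 1728]
— Period 2 —
Births: 8140 × 0.111 = 904
15–29: 683 × 0.949 = 648
30–44: 4942 × 0.952 = 4705
45–59: 8140 × 0.951 = 7741
60–74: 6289 × 0.934 = 5874
Net migration: 15–29 − 40 → 608; 45–59 + 440 → 8181
End of period: [904, 608, 4705, 8181, 5874]
— Period 3 —
Births: 4705 × 0.111 = 522
15–29: 904 × 0.949 = 858
30–44: 608 × 0.952 = 579
45–59: 4705 × 0.951 = 4474
60–74: 8181 × 0.934 = 7641
Net migration: 15–29 − 40 → 818; 45–59 + 440 → 4914
End of period: [522, 818, 579, 4914, 7641]
Scenario A total after 3 periods: 14474
Scenario B projection —
— Period 1 —
Births: 6150 × 0.061 = 375
15–29: 5250 × 0.949 = 4982
30–44: 8550 × 0.952 = 8140
45–59: 6150 × 0.951 = 5849
60–74: 1850 × 0.934 = 1728
Net migration: 15–29 − 40 → 4942; 45–59 + 440 → 6289
End of period: [375, 4942, 8140, 6289, 1728]
— Period 2 —
Births: 8140 × 0.061 = 497
15–29: 375 × 0.949 = 356
30–44: 4942 × 0.952 = 4705
45–59: 8140 × 0.951 = 7741
60–74: 6289 × 0.934 = 5874
Net migration: 15–29 − 40 → 316; 45–59 + 440 → 8181
End of period: [497, 316, 4705, 8181, 5874]
— Period 3 —
Births: 4705 × 0.061 = 287
15–29: 497 × 0.949 = 472
30–44: 316 × 0.952 = 301
45–59: 4705 × 0.951 = 4474
60–74: 8181 × 0.934 = 7641
Net migration: 15–29 − 40 → 432; 45–59 + 440 → 4914
End of period: [287, 432, 301, 4914, 7641]
Scenario B total after 3 periods: 13575
Difference B − A = 13575 − 14474 = -899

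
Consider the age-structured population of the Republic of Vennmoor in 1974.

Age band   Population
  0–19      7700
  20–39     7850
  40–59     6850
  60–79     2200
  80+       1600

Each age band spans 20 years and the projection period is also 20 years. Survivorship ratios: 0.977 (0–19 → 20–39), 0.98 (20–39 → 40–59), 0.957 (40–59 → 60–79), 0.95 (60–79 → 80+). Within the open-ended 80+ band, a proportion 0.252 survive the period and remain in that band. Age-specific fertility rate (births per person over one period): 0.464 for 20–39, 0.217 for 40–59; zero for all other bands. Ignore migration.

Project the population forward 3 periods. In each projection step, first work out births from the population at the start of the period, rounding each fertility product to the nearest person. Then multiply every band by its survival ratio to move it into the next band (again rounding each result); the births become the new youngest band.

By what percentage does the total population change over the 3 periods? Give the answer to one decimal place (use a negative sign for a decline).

13.2

After projecting period 1:
Births: 7850 * 0.464 = 3642 ; 6850 * 0.217 = 1486 ⇒ total 5128
20–39: 7700 * 0.977 = 7523
40–59: 7850 * 0.98 = 7693
60–79: 6850 * 0.957 = 6555
80+: 2200 * 0.95 + 1600 * 0.252 = 2090 + 403 = 2493
End of period: [5128, 7523, 7693, 6555, 2493]
After projecting period 2:
Births: 7523 * 0.464 = 3491 ; 7693 * 0.217 = 1669 ⇒ total 5160
20–39: 5128 * 0.977 = 5010
40–59: 7523 * 0.98 = 7373
60–79: 7693 * 0.957 = 7362
80+: 6555 * 0.95 + 2493 * 0.252 = 6227 + 628 = 6855
End of period: [5160, 5010, 7373, 7362, 6855]
After projecting period 3:
Births: 5010 * 0.464 = 2325 ; 7373 * 0.217 = 1600 ⇒ total 3925
20–39: 5160 * 0.977 = 5041
40–59: 5010 * 0.98 = 4910
60–79: 7373 * 0.957 = 7056
80+: 7362 * 0.95 + 6855 * 0.252 = 6994 + 1727 = 8721
End of period: [3925, 5041, 4910, 7056, 8721]
Total: 26200 → 29653; change = 3453; percentage change = 13.2%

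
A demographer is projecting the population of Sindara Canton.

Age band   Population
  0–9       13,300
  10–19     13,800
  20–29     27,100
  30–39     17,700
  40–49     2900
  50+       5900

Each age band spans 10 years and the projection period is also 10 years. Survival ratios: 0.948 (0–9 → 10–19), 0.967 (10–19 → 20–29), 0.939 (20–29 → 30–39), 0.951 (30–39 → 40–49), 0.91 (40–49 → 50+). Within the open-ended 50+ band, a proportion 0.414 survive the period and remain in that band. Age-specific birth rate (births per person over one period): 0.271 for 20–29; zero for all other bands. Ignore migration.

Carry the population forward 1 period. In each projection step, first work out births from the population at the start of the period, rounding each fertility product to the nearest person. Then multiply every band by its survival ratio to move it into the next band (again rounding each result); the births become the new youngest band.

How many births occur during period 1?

Call the bands 1 to 6, youngest first.
Period 1:
Births: 27100 × 0.271 = 7344
Band 2: 13300 × 0.948 = 12608
Band 3: 13800 × 0.967 = 13345
Band 4: 27100 × 0.939 = 25447
Band 5: 17700 × 0.951 = 16833
Band 6: 2900 × 0.91 + 5900 × 0.414 = 2639 + 2443 = 5082
Giving 7344 / 12608 / 13345 / 25447 / 16833 / 5082.

7344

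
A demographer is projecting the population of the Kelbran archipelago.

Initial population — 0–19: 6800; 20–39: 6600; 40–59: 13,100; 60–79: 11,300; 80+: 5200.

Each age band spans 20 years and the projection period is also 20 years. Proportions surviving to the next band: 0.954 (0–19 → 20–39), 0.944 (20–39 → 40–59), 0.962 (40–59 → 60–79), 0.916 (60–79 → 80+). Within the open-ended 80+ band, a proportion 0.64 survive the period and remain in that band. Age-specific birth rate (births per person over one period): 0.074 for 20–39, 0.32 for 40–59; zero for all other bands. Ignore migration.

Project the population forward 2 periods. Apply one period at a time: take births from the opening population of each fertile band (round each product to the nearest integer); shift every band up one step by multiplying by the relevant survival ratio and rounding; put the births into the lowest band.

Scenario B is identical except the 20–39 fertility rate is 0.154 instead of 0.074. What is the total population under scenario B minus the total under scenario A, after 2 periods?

Let band 1 be 0–19 through band 5 = 80+.
— Period 1 —
Births: 6600 × 0.074 = 488, 13100 × 0.32 = 4192 — total 4680
Band 2: 6800 × 0.954 = 6487
Band 3: 6600 × 0.944 = 6230
Band 4: 13100 × 0.962 = 12602
Band 5: 11300 × 0.916 + 5200 × 0.64 = 10351 + 3328 = 13679
Population now: 0–19=4680, 20–39=6487, 40–59=6230, 60–79=12602, 80+=13679
— Period 2 —
Births: 6487 × 0.074 = 480, 6230 × 0.32 = 1994 — total 2474
Band 2: 4680 × 0.954 = 4465
Band 3: 6487 × 0.944 = 6124
Band 4: 6230 × 0.962 = 5993
Band 5: 12602 × 0.916 + 13679 × 0.64 = 11543 + 8755 = 20298
Population now: 0–19=2474, 20–39=4465, 40–59=6124, 60–79=5993, 80+=20298
Scenario A total after 2 periods: 39354
Scenario B projection —
— Period 1 —
Births: 6600 × 0.154 = 1016, 13100 × 0.32 = 4192 — total 5208
Band 2: 6800 × 0.954 = 6487
Band 3: 6600 × 0.944 = 6230
Band 4: 13100 × 0.962 = 12602
Band 5: 11300 × 0.916 + 5200 × 0.64 = 10351 + 3328 = 13679
Population now: 0–19=5208, 20–39=6487, 40–59=6230, 60–79=12602, 80+=13679
— Period 2 —
Births: 6487 × 0.154 = 999, 6230 × 0.32 = 1994 — total 2993
Band 2: 5208 × 0.954 = 4968
Band 3: 6487 × 0.944 = 6124
Band 4: 6230 × 0.962 = 5993
Band 5: 12602 × 0.916 + 13679 × 0.64 = 11543 + 8755 = 20298
Population now: 0–19=2993, 20–39=4968, 40–59=6124, 60–79=5993, 80+=20298
Scenario B total after 2 periods: 40376
Difference B − A = 40376 − 39354 = 1022

1022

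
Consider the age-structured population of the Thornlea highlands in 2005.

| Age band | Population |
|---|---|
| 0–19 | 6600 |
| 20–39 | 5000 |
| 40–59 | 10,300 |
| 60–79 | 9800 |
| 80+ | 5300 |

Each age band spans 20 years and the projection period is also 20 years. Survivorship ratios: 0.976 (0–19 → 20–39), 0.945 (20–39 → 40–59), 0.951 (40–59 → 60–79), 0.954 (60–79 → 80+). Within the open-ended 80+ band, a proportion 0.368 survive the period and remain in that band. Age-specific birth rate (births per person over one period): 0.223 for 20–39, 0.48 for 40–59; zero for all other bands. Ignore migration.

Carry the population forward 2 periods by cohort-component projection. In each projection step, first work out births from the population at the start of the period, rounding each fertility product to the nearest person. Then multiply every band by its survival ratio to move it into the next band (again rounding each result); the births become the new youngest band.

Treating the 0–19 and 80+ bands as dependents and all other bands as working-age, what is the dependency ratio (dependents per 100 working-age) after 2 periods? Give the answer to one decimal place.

Call the bands 1 to 5, youngest first.
After projecting period 1:
Births: 5000 * 0.223 = 1115 ; 10300 * 0.48 = 4944 ⇒ total 6059
Band 2: 6600 * 0.976 = 6442
Band 3: 5000 * 0.945 = 4725
Band 4: 10300 * 0.951 = 9795
Band 5: 9800 * 0.954 + 5300 * 0.368 = 9349 + 1950 = 11299
→ [6059, 6442, 4725, 9795, 11299]
After projecting period 2:
Births: 6442 * 0.223 = 1437 ; 4725 * 0.48 = 2268 ⇒ total 3705
Band 2: 6059 * 0.976 = 5914
Band 3: 6442 * 0.945 = 6088
Band 4: 4725 * 0.951 = 4493
Band 5: 9795 * 0.954 + 11299 * 0.368 = 9344 + 4158 = 13502
→ [3705, 5914, 6088, 4493, 13502]
Dependents (band 0–19 + band 80+) = 3705 + 13502 = 17207; working-age = 16495; ratio = 17207/16495 × 100 = 104.3

104.3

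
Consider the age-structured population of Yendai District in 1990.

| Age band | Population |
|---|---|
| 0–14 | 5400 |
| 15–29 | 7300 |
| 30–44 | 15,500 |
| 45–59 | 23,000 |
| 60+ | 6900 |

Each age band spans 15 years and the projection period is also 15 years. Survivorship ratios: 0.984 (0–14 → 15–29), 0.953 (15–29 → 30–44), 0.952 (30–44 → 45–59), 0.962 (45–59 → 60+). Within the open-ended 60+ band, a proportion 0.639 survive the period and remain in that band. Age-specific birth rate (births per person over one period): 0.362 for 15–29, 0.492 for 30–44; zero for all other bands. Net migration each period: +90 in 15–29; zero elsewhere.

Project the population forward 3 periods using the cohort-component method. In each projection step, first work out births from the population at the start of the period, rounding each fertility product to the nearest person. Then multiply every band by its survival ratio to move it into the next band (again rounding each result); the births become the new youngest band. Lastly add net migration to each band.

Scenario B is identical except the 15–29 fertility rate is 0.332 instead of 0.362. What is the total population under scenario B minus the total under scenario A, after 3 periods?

-743

Let band 1 be 0–14 through band 5 = 60+.
After projecting period 1:
Births: 7300 × 0.362 = 2643  |  15500 × 0.492 = 7626 ⇒ total 10269
Band 2: 5400 × 0.984 = 5314
Band 3: 7300 × 0.953 = 6957
Band 4: 15500 × 0.952 = 14756
Band 5: 23000 × 0.962 + 6900 × 0.639 = 22126 + 4409 = 26535
Net migration: Band 2 + 90 → 5404
End of period: [10269, 5404, 6957, 14756, 26535]
After projecting period 2:
Births: 5404 × 0.362 = 1956  |  6957 × 0.492 = 3423 ⇒ total 5379
Band 2: 10269 × 0.984 = 10105
Band 3: 5404 × 0.953 = 5150
Band 4: 6957 × 0.952 = 6623
Band 5: 14756 × 0.962 + 26535 × 0.639 = 14195 + 16956 = 31151
Net migration: Band 2 + 90 → 10195
End of period: [5379, 10195, 5150, 6623, 31151]
After projecting period 3:
Births: 10195 × 0.362 = 3691  |  5150 × 0.492 = 2534 ⇒ total 6225
Band 2: 5379 × 0.984 = 5293
Band 3: 10195 × 0.953 = 9716
Band 4: 5150 × 0.952 = 4903
Band 5: 6623 × 0.962 + 31151 × 0.639 = 6371 + 19905 = 26276
Net migration: Band 2 + 90 → 5383
End of period: [6225, 5383, 9716, 4903, 26276]
Scenario A total after 3 periods: 52503
Scenario B projection —
After projecting period 1:
Births: 7300 × 0.332 = 2424  |  15500 × 0.492 = 7626 ⇒ total 10050
Band 2: 5400 × 0.984 = 5314
Band 3: 7300 × 0.953 = 6957
Band 4: 15500 × 0.952 = 14756
Band 5: 23000 × 0.962 + 6900 × 0.639 = 22126 + 4409 = 26535
Net migration: Band 2 + 90 → 5404
End of period: [10050, 5404, 6957, 14756, 26535]
After projecting period 2:
Births: 5404 × 0.332 = 1794  |  6957 × 0.492 = 3423 ⇒ total 5217
Band 2: 10050 × 0.984 = 9889
Band 3: 5404 × 0.953 = 5150
Band 4: 6957 × 0.952 = 6623
Band 5: 14756 × 0.962 + 26535 × 0.639 = 14195 + 16956 = 31151
Net migration: Band 2 + 90 → 9979
End of period: [5217, 9979, 5150, 6623, 31151]
After projecting period 3:
Births: 9979 × 0.332 = 3313  |  5150 × 0.492 = 2534 ⇒ total 5847
Band 2: 5217 × 0.984 = 5134
Band 3: 9979 × 0.953 = 9510
Band 4: 5150 × 0.952 = 4903
Band 5: 6623 × 0.962 + 31151 × 0.639 = 6371 + 19905 = 26276
Net migration: Band 2 + 90 → 5224
End of period: [5847, 5224, 9510, 4903, 26276]
Scenario B total after 3 periods: 51760
Difference B − A = 51760 − 52503 = -743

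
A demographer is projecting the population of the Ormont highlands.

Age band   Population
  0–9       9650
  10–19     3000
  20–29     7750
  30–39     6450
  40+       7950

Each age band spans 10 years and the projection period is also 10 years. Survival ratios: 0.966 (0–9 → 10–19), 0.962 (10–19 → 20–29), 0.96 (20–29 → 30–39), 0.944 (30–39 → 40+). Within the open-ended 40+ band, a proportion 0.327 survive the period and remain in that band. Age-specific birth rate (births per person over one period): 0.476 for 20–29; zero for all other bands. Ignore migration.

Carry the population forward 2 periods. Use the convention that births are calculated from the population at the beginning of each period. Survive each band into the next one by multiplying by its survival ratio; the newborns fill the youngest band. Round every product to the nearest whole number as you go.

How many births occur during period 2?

1374

(Groups numbered youngest = 1 to oldest = 5.)
Period 1:
Births: 7750 * 0.476 = 3689
Group 2: 9650 * 0.966 = 9322
Group 3: 3000 * 0.962 = 2886
Group 4: 7750 * 0.96 = 7440
Group 5: 6450 * 0.944 + 7950 * 0.327 = 6089 + 2600 = 8689
End of period: [3689, 9322, 2886, 7440, 8689]
Period 2:
Births: 2886 * 0.476 = 1374
Group 2: 3689 * 0.966 = 3564
Group 3: 9322 * 0.962 = 8968
Group 4: 2886 * 0.96 = 2771
Group 5: 7440 * 0.944 + 8689 * 0.327 = 7023 + 2841 = 9864
End of period: [1374, 3564, 8968, 2771, 9864]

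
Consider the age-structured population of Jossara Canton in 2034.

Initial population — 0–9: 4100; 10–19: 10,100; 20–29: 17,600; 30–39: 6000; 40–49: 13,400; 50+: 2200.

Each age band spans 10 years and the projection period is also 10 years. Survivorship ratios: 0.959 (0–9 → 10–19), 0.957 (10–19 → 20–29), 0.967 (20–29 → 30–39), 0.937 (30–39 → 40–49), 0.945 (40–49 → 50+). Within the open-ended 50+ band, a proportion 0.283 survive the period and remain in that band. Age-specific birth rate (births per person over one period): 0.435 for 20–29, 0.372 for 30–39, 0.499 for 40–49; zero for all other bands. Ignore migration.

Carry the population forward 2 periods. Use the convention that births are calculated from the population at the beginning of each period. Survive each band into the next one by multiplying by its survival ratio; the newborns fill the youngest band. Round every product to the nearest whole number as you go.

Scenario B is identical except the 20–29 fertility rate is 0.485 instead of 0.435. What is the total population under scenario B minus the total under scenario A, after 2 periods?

Period 1.
Births: 17600 * 0.435 = 7656 ; 6000 * 0.372 = 2232 ; 13400 * 0.499 = 6687 → total 16575
10–19: 4100 * 0.959 = 3932
20–29: 10100 * 0.957 = 9666
30–39: 17600 * 0.967 = 17019
40–49: 6000 * 0.937 = 5622
50+: 13400 * 0.945 + 2200 * 0.283 = 12663 + 623 = 13286
End of period: [16575, 3932, 9666, 17019, 5622, 13286]
Period 2.
Births: 9666 * 0.435 = 4205 ; 17019 * 0.372 = 6331 ; 5622 * 0.499 = 2805 → total 13341
10–19: 16575 * 0.959 = 15895
20–29: 3932 * 0.957 = 3763
30–39: 9666 * 0.967 = 9347
40–49: 17019 * 0.937 = 15947
50+: 5622 * 0.945 + 13286 * 0.283 = 5313 + 3760 = 9073
End of period: [13341, 15895, 3763, 9347, 15947, 9073]
Scenario A total after 2 periods: 67366
Scenario B projection —
Period 1.
Births: 17600 * 0.485 = 8536 ; 6000 * 0.372 = 2232 ; 13400 * 0.499 = 6687 → total 17455
10–19: 4100 * 0.959 = 3932
20–29: 10100 * 0.957 = 9666
30–39: 17600 * 0.967 = 17019
40–49: 6000 * 0.937 = 5622
50+: 13400 * 0.945 + 2200 * 0.283 = 12663 + 623 = 13286
End of period: [17455, 3932, 9666, 17019, 5622, 13286]
Period 2.
Births: 9666 * 0.485 = 4688 ; 17019 * 0.372 = 6331 ; 5622 * 0.499 = 2805 → total 13824
10–19: 17455 * 0.959 = 16739
20–29: 3932 * 0.957 = 3763
30–39: 9666 * 0.967 = 9347
40–49: 17019 * 0.937 = 15947
50+: 5622 * 0.945 + 13286 * 0.283 = 5313 + 3760 = 9073
End of period: [13824, 16739, 3763, 9347, 15947, 9073]
Scenario B total after 2 periods: 68693
Difference B − A = 68693 − 67366 = 1327

1327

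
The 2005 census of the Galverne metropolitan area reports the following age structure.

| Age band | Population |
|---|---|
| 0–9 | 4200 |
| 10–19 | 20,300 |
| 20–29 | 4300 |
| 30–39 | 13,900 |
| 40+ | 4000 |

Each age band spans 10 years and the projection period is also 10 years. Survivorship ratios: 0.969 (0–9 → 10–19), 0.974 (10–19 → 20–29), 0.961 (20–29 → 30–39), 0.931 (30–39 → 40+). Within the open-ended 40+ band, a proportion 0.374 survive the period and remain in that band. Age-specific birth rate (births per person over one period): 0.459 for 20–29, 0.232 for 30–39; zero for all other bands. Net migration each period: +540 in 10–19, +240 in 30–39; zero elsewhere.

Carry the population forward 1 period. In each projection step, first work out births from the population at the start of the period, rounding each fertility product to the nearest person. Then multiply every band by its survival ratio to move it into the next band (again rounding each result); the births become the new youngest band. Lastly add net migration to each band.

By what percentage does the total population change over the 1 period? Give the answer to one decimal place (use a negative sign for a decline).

(Bands numbered youngest = 1 to oldest = 5.)
Period 1.
Births: 4300 × 0.459 = 1974, 13900 × 0.232 = 3225 ⇒ total 5199
Band 2: 4200 × 0.969 = 4070
Band 3: 20300 × 0.974 = 19772
Band 4: 4300 × 0.961 = 4132
Band 5: 13900 × 0.931 + 4000 × 0.374 = 12941 + 1496 = 14437
Net migration: Band 2 + 540 → 4610; Band 4 + 240 → 4372
End of period: [5199, 4610, 19772, 4372, 14437]
Total: 46700 → 48390; change = 1690; percentage change = 3.6%

3.6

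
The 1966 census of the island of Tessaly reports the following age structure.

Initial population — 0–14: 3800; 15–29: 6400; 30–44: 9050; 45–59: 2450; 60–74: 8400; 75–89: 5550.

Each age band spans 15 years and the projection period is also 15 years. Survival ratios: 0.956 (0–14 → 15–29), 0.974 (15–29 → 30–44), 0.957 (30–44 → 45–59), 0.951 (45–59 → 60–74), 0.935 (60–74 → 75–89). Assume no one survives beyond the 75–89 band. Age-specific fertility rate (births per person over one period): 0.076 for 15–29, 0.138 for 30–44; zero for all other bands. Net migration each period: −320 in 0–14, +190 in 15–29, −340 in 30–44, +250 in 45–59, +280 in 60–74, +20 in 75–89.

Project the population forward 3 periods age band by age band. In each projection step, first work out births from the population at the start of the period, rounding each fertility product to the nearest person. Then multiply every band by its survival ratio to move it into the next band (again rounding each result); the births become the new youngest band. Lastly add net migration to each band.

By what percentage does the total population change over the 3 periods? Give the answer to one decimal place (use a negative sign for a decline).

Let band 1 be 0–14 through band 6 = 75–89.
— Period 1 —
Births: 6400 × 0.076 = 486  |  9050 × 0.138 = 1249 → 1735
Band 2: 3800 × 0.956 = 3633
Band 3: 6400 × 0.974 = 6234
Band 4: 9050 × 0.957 = 8661
Band 5: 2450 × 0.951 = 2330
Band 6: 8400 × 0.935 = 7854
Net migration: Band 1 − 320 → 1415; Band 2 + 190 → 3823; Band 3 − 340 → 5894; Band 4 + 250 → 8911; Band 5 + 280 → 2610; Band 6 + 20 → 7874
Population now: 0–14=1415, 15–29=3823, 30–44=5894, 45–59=8911, 60–74=2610, 75–89=7874
— Period 2 —
Births: 3823 × 0.076 = 291  |  5894 × 0.138 = 813 → 1104
Band 2: 1415 × 0.956 = 1353
Band 3: 3823 × 0.974 = 3724
Band 4: 5894 × 0.957 = 5641
Band 5: 8911 × 0.951 = 8474
Band 6: 2610 × 0.935 = 2440
Net migration: Band 1 − 320 → 784; Band 2 + 190 → 1543; Band 3 − 340 → 3384; Band 4 + 250 → 5891; Band 5 + 280 → 8754; Band 6 + 20 → 2460
Population now: 0–14=784, 15–29=1543, 30–44=3384, 45–59=5891, 60–74=8754, 75–89=2460
— Period 3 —
Births: 1543 × 0.076 = 117  |  3384 × 0.138 = 467 → 584
Band 2: 784 × 0.956 = 750
Band 3: 1543 × 0.974 = 1503
Band 4: 3384 × 0.957 = 3238
Band 5: 5891 × 0.951 = 5602
Band 6: 8754 × 0.935 = 8185
Net migration: Band 1 − 320 → 264; Band 2 + 190 → 940; Band 3 − 340 → 1163; Band 4 + 250 → 3488; Band 5 + 280 → 5882; Band 6 + 20 → 8205
Population now: 0–14=264, 15–29=940, 30–44=1163, 45–59=3488, 60–74=5882, 75–89=8205
Total: 35650 → 19942; change = -15708; percentage change = -44.1%

-44.1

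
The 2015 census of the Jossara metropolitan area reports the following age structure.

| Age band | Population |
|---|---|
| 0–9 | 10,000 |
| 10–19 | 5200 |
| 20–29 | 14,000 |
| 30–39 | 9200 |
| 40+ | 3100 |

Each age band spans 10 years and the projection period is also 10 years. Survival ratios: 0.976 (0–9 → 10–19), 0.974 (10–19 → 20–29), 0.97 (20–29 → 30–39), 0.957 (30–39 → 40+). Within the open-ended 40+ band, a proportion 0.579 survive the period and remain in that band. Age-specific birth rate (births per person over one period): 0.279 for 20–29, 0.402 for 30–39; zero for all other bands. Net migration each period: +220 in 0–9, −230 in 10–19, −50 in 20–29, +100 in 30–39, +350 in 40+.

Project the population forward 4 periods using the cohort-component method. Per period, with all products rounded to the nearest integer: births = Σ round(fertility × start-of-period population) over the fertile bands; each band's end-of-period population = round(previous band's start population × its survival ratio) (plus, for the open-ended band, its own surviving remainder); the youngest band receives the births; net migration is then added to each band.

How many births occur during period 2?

6898

Period 1.
Births: 14000 * 0.279 = 3906 ; 9200 * 0.402 = 3698 → 7604
10–19: 10000 * 0.976 = 9760
20–29: 5200 * 0.974 = 5065
30–39: 14000 * 0.97 = 13580
40+: 9200 * 0.957 + 3100 * 0.579 = 8804 + 1795 = 10599
Net migration: 0–9 + 220 → 7824; 10–19 − 230 → 9530; 20–29 − 50 → 5015; 30–39 + 100 → 13680; 40+ + 350 → 10949
→ [7824, 9530, 5015, 13680, 10949]
Period 2.
Births: 5015 * 0.279 = 1399 ; 13680 * 0.402 = 5499 → 6898
10–19: 7824 * 0.976 = 7636
20–29: 9530 * 0.974 = 9282
30–39: 5015 * 0.97 = 4865
40+: 13680 * 0.957 + 10949 * 0.579 = 13092 + 6339 = 19431
Net migration: 0–9 + 220 → 7118; 10–19 − 230 → 7406; 20–29 − 50 → 9232; 30–39 + 100 → 4965; 40+ + 350 → 19781
→ [7118, 7406, 9232, 4965, 19781]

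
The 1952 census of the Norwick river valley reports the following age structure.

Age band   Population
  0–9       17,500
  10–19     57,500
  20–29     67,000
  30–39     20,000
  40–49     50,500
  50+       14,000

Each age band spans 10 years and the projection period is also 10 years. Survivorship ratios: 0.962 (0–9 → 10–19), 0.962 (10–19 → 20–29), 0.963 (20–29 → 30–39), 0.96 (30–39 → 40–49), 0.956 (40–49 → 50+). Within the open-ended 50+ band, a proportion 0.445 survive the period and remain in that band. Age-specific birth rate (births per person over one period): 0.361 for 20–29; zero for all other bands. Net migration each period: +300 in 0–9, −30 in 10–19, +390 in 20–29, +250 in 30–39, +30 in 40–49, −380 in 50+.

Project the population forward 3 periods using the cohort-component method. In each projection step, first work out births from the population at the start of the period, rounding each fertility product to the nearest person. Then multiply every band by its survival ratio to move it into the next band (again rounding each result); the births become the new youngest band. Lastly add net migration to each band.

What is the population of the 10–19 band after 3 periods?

Call the bands 1 to 6, youngest first.
After projecting period 1:
Births: 67000 × 0.361 = 24187
Band 2: 17500 × 0.962 = 16835
Band 3: 57500 × 0.962 = 55315
Band 4: 67000 × 0.963 = 64521
Band 5: 20000 × 0.96 = 19200
Band 6: 50500 × 0.956 + 14000 × 0.445 = 48278 + 6230 = 54508
Net migration: Band 1 + 300 → 24487; Band 2 − 30 → 16805; Band 3 + 390 → 55705; Band 4 + 250 → 64771; Band 5 + 30 → 19230; Band 6 − 380 → 54128
Giving 24487 / 16805 / 55705 / 64771 / 19230 / 54128.
After projecting period 2:
Births: 55705 × 0.361 = 20110
Band 2: 24487 × 0.962 = 23556
Band 3: 16805 × 0.962 = 16166
Band 4: 55705 × 0.963 = 53644
Band 5: 64771 × 0.96 = 62180
Band 6: 19230 × 0.956 + 54128 × 0.445 = 18384 + 24087 = 42471
Net migration: Band 1 + 300 → 20410; Band 2 − 30 → 23526; Band 3 + 390 → 16556; Band 4 + 250 → 53894; Band 5 + 30 → 62210; Band 6 − 380 → 42091
Giving 20410 / 23526 / 16556 / 53894 / 62210 / 42091.
After projecting period 3:
Births: 16556 × 0.361 = 5977
Band 2: 20410 × 0.962 = 19634
Band 3: 23526 × 0.962 = 22632
Band 4: 16556 × 0.963 = 15943
Band 5: 53894 × 0.96 = 51738
Band 6: 62210 × 0.956 + 42091 × 0.445 = 59473 + 18730 = 78203
Net migration: Band 1 + 300 → 6277; Band 2 − 30 → 19604; Band 3 + 390 → 23022; Band 4 + 250 → 16193; Band 5 + 30 → 51768; Band 6 − 380 → 77823
Giving 6277 / 19604 / 23022 / 16193 / 51768 / 77823.

19604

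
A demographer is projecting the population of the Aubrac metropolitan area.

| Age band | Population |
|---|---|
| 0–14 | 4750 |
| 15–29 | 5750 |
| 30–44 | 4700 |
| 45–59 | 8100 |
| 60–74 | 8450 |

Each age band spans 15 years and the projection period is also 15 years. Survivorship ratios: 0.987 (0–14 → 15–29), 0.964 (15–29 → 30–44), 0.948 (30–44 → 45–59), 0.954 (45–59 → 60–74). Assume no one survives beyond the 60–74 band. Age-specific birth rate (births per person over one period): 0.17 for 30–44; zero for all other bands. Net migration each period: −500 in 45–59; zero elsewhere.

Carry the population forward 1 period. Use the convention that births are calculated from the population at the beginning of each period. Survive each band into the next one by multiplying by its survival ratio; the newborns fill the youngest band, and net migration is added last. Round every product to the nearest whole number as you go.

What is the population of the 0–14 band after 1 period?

Call the bands 1 to 5, youngest first.
— Period 1 —
Births: 4700 × 0.17 = 799
Band 2: 4750 × 0.987 = 4688
Band 3: 5750 × 0.964 = 5543
Band 4: 4700 × 0.948 = 4456
Band 5: 8100 × 0.954 = 7727
Net migration: Band 4 − 500 → 3956
End of period: [799, 4688, 5543, 3956, 7727]

799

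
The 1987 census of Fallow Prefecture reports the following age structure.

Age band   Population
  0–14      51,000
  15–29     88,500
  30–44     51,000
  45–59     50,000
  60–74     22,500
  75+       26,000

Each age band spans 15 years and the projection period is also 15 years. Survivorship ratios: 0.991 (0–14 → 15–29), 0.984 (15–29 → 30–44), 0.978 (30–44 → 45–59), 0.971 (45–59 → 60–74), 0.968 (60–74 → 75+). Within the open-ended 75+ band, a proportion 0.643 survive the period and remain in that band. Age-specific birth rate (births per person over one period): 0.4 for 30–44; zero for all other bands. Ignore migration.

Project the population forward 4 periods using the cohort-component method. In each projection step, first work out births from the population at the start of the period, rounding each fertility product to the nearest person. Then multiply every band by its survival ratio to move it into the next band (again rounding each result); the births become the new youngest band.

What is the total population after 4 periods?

Period 1:
Births: 51000 × 0.4 = 20400
15–29: 51000 × 0.991 = 50541
30–44: 88500 × 0.984 = 87084
45–59: 51000 × 0.978 = 49878
60–74: 50000 × 0.971 = 48550
75+: 22500 × 0.968 + 26000 × 0.643 = 21780 + 16718 = 38498
Population now: 0–14=20400, 15–29=50541, 30–44=87084, 45–59=49878, 60–74=48550, 75+=38498
Period 2:
Births: 87084 × 0.4 = 34834
15–29: 20400 × 0.991 = 20216
30–44: 50541 × 0.984 = 49732
45–59: 87084 × 0.978 = 85168
60–74: 49878 × 0.971 = 48432
75+: 48550 × 0.968 + 38498 × 0.643 = 46996 + 24754 = 71750
Population now: 0–14=34834, 15–29=20216, 30–44=49732, 45–59=85168, 60–74=48432, 75+=71750
Period 3:
Births: 49732 × 0.4 = 19893
15–29: 34834 × 0.991 = 34520
30–44: 20216 × 0.984 = 19893
45–59: 49732 × 0.978 = 48638
60–74: 85168 × 0.971 = 82698
75+: 48432 × 0.968 + 71750 × 0.643 = 46882 + 46135 = 93017
Population now: 0–14=19893, 15–29=34520, 30–44=19893, 45–59=48638, 60–74=82698, 75+=93017
Period 4:
Births: 19893 × 0.4 = 7957
15–29: 19893 × 0.991 = 19714
30–44: 34520 × 0.984 = 33968
45–59: 19893 × 0.978 = 19455
60–74: 48638 × 0.971 = 47227
75+: 82698 × 0.968 + 93017 × 0.643 = 80052 + 59810 = 139862
Population now: 0–14=7957, 15–29=19714, 30–44=33968, 45–59=19455, 60–74=47227, 75+=139862
Total after period 4: 7957 + 19714 + 33968 + 19455 + 47227 + 139862 = 268183

268183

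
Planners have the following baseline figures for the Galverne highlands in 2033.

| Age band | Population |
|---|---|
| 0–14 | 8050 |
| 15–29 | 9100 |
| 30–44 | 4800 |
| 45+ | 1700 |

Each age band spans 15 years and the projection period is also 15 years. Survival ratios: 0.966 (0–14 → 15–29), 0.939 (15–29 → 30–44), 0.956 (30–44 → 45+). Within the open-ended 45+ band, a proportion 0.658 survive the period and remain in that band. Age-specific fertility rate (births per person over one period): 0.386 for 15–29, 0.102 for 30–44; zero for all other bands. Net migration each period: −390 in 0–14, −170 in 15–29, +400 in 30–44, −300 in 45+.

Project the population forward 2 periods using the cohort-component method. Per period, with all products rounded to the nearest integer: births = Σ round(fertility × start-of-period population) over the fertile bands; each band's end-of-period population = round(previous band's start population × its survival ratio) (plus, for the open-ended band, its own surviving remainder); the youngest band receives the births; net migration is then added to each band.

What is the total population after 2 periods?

After projecting period 1:
Births: 9100 * 0.386 = 3513  |  4800 * 0.102 = 490 → total 4003
15–29: 8050 * 0.966 = 7776
30–44: 9100 * 0.939 = 8545
45+: 4800 * 0.956 + 1700 * 0.658 = 4589 + 1119 = 5708
Net migration: 0–14 − 390 → 3613; 15–29 − 170 → 7606; 30–44 + 400 → 8945; 45+ − 300 → 5408
Population now: 0–14=3613, 15–29=7606, 30–44=8945, 45+=5408
After projecting period 2:
Births: 7606 * 0.386 = 2936  |  8945 * 0.102 = 912 → total 3848
15–29: 3613 * 0.966 = 3490
30–44: 7606 * 0.939 = 7142
45+: 8945 * 0.956 + 5408 * 0.658 = 8551 + 3558 = 12109
Net migration: 0–14 − 390 → 3458; 15–29 − 170 → 3320; 30–44 + 400 → 7542; 45+ − 300 → 11809
Population now: 0–14=3458, 15–29=3320, 30–44=7542, 45+=11809
Total after period 2: 3458 + 3320 + 7542 + 11809 = 26129

26129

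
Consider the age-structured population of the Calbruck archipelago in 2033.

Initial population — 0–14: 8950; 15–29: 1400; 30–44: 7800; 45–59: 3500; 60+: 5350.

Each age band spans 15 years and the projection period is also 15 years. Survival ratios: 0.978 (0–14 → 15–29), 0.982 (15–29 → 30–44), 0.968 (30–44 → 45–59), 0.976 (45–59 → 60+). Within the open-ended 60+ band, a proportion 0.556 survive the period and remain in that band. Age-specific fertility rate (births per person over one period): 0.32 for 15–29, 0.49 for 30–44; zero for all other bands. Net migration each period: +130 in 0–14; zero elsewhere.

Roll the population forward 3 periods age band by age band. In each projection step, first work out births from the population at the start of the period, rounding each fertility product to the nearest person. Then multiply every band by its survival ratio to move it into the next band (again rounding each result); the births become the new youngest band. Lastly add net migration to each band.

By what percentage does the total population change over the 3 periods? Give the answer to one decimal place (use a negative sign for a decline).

After projecting period 1:
Births: 1400 * 0.32 = 448, 7800 * 0.49 = 3822 — total 4270
15–29: 8950 * 0.978 = 8753
30–44: 1400 * 0.982 = 1375
45–59: 7800 * 0.968 = 7550
60+: 3500 * 0.976 + 5350 * 0.556 = 3416 + 2975 = 6391
Net migration: 0–14 + 130 → 4400
Giving 4400 / 8753 / 1375 / 7550 / 6391.
After projecting period 2:
Births: 8753 * 0.32 = 2801, 1375 * 0.49 = 674 — total 3475
15–29: 4400 * 0.978 = 4303
30–44: 8753 * 0.982 = 8595
45–59: 1375 * 0.968 = 1331
60+: 7550 * 0.976 + 6391 * 0.556 = 7369 + 3553 = 10922
Net migration: 0–14 + 130 → 3605
Giving 3605 / 4303 / 8595 / 1331 / 10922.
After projecting period 3:
Births: 4303 * 0.32 = 1377, 8595 * 0.49 = 4212 — total 5589
15–29: 3605 * 0.978 = 3526
30–44: 4303 * 0.982 = 4226
45–59: 8595 * 0.968 = 8320
60+: 1331 * 0.976 + 10922 * 0.556 = 1299 + 6073 = 7372
Net migration: 0–14 + 130 → 5719
Giving 5719 / 3526 / 4226 / 8320 / 7372.
Total: 27000 → 29163; change = 2163; percentage change = 8.0%

8.0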